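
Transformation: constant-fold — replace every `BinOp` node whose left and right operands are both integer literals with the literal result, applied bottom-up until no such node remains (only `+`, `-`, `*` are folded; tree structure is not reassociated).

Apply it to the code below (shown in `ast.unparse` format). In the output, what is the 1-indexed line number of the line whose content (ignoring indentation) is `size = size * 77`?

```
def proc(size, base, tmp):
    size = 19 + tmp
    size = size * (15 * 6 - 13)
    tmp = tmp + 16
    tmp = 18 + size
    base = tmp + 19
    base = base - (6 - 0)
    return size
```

Transformed code:
def proc(size, base, tmp):
    size = 19 + tmp
    size = size * 77
    tmp = tmp + 16
    tmp = 18 + size
    base = tmp + 19
    base = base - 6
    return size

3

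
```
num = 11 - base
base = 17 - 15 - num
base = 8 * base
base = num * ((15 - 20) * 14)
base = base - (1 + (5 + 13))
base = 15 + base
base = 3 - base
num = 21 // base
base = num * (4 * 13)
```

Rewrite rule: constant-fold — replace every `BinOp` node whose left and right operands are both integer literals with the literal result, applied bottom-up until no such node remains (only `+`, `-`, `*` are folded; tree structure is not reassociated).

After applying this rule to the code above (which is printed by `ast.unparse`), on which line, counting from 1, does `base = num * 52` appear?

9

Transformed code:
num = 11 - base
base = 2 - num
base = 8 * base
base = num * -70
base = base - 19
base = 15 + base
base = 3 - base
num = 21 // base
base = num * 52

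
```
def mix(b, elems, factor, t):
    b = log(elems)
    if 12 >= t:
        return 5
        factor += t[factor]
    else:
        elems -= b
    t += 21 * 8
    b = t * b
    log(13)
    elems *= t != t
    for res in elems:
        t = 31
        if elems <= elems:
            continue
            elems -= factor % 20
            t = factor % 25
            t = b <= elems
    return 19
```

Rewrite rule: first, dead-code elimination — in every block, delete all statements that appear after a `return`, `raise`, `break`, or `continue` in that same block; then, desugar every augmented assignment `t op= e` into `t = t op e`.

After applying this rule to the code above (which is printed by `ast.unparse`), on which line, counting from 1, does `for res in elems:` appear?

11

Transformed code:
def mix(b, elems, factor, t):
    b = log(elems)
    if 12 >= t:
        return 5
    else:
        elems = elems - b
    t = t + 21 * 8
    b = t * b
    log(13)
    elems = elems * (t != t)
    for res in elems:
        t = 31
        if elems <= elems:
            continue
    return 19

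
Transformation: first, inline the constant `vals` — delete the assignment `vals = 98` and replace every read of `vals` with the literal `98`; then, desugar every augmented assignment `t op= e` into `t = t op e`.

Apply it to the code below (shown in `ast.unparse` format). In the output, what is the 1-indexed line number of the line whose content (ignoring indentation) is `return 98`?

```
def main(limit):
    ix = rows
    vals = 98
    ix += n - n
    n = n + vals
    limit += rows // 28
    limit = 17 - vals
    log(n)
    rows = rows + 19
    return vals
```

Transformed code:
def main(limit):
    ix = rows
    ix = ix + (n - n)
    n = n + 98
    limit = limit + rows // 28
    limit = 17 - 98
    log(n)
    rows = rows + 19
    return 98

9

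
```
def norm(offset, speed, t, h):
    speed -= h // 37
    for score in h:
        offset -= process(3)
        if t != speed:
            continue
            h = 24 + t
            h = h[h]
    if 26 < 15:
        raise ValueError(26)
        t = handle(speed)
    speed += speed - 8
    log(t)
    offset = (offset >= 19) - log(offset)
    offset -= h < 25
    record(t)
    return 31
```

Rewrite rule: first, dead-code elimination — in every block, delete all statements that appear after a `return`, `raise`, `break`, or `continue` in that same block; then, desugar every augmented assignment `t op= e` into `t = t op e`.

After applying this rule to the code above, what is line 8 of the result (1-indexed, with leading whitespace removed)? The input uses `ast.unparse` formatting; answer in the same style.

raise ValueError(26)

Transformed code:
def norm(offset, speed, t, h):
    speed = speed - h // 37
    for score in h:
        offset = offset - process(3)
        if t != speed:
            continue
    if 26 < 15:
        raise ValueError(26)
    speed = speed + (speed - 8)
    log(t)
    offset = (offset >= 19) - log(offset)
    offset = offset - (h < 25)
    record(t)
    return 31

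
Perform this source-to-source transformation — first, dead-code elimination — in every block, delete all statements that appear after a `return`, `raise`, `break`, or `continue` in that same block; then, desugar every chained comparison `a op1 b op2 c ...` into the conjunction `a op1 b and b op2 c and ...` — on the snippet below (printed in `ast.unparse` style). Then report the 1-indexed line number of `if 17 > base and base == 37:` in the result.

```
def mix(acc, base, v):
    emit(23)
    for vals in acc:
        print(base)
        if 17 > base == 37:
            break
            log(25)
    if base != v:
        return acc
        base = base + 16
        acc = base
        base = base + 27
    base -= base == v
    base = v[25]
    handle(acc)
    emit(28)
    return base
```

Transformed code:
def mix(acc, base, v):
    emit(23)
    for vals in acc:
        print(base)
        if 17 > base and base == 37:
            break
    if base != v:
        return acc
    base -= base == v
    base = v[25]
    handle(acc)
    emit(28)
    return base

5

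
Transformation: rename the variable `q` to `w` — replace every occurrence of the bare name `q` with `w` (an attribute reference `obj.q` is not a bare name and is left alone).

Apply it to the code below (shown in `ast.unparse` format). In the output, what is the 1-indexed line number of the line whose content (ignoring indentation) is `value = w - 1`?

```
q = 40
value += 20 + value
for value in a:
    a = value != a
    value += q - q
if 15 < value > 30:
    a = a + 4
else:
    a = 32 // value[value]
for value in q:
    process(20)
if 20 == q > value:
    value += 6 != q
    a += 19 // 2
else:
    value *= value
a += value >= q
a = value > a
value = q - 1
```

Transformed code:
w = 40
value += 20 + value
for value in a:
    a = value != a
    value += w - w
if 15 < value > 30:
    a = a + 4
else:
    a = 32 // value[value]
for value in w:
    process(20)
if 20 == w > value:
    value += 6 != w
    a += 19 // 2
else:
    value *= value
a += value >= w
a = value > a
value = w - 1

19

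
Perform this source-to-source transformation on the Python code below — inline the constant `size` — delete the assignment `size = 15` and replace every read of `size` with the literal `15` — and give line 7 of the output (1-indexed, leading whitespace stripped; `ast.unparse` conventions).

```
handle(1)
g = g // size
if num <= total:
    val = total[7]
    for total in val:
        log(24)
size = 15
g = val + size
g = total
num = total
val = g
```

Transformed code:
handle(1)
g = g // 15
if num <= total:
    val = total[7]
    for total in val:
        log(24)
g = val + 15
g = total
num = total
val = g

g = val + 15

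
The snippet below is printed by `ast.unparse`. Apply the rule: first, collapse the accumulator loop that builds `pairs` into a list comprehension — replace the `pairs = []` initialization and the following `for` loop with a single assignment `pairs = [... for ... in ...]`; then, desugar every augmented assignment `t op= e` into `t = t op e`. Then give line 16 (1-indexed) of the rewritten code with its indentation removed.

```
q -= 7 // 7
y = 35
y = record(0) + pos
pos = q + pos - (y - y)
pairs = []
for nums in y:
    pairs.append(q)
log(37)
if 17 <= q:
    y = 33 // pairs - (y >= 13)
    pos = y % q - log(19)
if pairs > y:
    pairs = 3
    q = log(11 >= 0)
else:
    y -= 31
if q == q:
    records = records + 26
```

Transformed code:
q = q - 7 // 7
y = 35
y = record(0) + pos
pos = q + pos - (y - y)
pairs = [q for nums in y]
log(37)
if 17 <= q:
    y = 33 // pairs - (y >= 13)
    pos = y % q - log(19)
if pairs > y:
    pairs = 3
    q = log(11 >= 0)
else:
    y = y - 31
if q == q:
    records = records + 26

records = records + 26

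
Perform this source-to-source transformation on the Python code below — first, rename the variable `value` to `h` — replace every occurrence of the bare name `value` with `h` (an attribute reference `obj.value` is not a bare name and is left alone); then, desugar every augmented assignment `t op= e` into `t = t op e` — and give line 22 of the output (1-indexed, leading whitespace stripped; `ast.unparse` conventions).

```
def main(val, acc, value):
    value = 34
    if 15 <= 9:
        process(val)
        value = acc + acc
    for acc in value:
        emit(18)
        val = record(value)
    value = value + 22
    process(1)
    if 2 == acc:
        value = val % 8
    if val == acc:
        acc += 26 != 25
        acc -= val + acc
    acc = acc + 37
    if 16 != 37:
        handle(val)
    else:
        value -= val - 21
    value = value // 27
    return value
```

Transformed code:
def main(val, acc, h):
    h = 34
    if 15 <= 9:
        process(val)
        h = acc + acc
    for acc in h:
        emit(18)
        val = record(h)
    h = h + 22
    process(1)
    if 2 == acc:
        h = val % 8
    if val == acc:
        acc = acc + (26 != 25)
        acc = acc - (val + acc)
    acc = acc + 37
    if 16 != 37:
        handle(val)
    else:
        h = h - (val - 21)
    h = h // 27
    return h

return h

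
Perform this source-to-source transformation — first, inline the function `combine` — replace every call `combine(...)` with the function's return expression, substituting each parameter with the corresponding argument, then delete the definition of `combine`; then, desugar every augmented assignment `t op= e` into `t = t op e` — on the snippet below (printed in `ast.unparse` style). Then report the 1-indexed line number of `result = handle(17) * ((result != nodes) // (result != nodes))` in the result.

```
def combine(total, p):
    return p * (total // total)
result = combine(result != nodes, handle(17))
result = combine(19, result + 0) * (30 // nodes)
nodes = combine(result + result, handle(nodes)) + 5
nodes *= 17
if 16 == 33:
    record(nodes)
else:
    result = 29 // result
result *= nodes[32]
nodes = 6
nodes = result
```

1

Transformed code:
result = handle(17) * ((result != nodes) // (result != nodes))
result = (result + 0) * (19 // 19) * (30 // nodes)
nodes = handle(nodes) * ((result + result) // (result + result)) + 5
nodes = nodes * 17
if 16 == 33:
    record(nodes)
else:
    result = 29 // result
result = result * nodes[32]
nodes = 6
nodes = result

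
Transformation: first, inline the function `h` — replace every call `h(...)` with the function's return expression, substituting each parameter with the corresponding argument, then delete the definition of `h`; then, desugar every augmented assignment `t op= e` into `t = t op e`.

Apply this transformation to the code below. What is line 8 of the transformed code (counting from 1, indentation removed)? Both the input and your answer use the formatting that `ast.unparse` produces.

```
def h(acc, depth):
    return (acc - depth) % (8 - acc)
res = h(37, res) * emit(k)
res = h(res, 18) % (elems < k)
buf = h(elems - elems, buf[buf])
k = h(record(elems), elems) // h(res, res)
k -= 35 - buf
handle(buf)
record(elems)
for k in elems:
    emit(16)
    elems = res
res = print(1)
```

for k in elems:

Transformed code:
res = (37 - res) % (8 - 37) * emit(k)
res = (res - 18) % (8 - res) % (elems < k)
buf = (elems - elems - buf[buf]) % (8 - (elems - elems))
k = (record(elems) - elems) % (8 - record(elems)) // ((res - res) % (8 - res))
k = k - (35 - buf)
handle(buf)
record(elems)
for k in elems:
    emit(16)
    elems = res
res = print(1)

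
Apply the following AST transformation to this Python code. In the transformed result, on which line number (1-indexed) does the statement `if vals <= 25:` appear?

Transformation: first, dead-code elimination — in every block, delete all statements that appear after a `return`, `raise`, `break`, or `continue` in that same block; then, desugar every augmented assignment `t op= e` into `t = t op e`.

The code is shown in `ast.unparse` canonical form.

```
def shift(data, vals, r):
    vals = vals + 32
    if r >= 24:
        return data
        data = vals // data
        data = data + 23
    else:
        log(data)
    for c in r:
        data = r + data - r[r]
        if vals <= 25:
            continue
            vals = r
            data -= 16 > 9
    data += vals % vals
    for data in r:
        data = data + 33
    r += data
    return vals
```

9

Transformed code:
def shift(data, vals, r):
    vals = vals + 32
    if r >= 24:
        return data
    else:
        log(data)
    for c in r:
        data = r + data - r[r]
        if vals <= 25:
            continue
    data = data + vals % vals
    for data in r:
        data = data + 33
    r = r + data
    return vals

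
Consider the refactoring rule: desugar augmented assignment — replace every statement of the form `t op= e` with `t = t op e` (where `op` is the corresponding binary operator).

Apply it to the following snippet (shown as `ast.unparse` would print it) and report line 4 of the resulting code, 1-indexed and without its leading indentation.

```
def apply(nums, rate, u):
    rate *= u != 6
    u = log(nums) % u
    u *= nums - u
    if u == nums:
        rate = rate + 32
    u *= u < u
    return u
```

u = u * (nums - u)

Transformed code:
def apply(nums, rate, u):
    rate = rate * (u != 6)
    u = log(nums) % u
    u = u * (nums - u)
    if u == nums:
        rate = rate + 32
    u = u * (u < u)
    return u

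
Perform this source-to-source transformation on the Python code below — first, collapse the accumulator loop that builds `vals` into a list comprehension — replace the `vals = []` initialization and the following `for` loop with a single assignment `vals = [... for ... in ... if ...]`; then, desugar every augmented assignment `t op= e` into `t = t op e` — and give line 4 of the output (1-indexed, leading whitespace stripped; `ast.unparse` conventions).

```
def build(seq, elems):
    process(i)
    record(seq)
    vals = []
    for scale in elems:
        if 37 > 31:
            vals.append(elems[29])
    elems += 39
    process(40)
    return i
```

Transformed code:
def build(seq, elems):
    process(i)
    record(seq)
    vals = [elems[29] for scale in elems if 37 > 31]
    elems = elems + 39
    process(40)
    return i

vals = [elems[29] for scale in elems if 37 > 31]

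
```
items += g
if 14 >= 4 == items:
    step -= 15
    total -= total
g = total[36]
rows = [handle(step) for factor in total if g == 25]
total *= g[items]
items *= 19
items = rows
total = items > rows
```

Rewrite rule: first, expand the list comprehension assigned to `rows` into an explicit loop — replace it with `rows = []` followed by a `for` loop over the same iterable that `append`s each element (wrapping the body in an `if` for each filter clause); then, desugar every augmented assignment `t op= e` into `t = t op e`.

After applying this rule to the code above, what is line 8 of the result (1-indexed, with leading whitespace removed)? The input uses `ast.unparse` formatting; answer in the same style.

if g == 25:

Transformed code:
items = items + g
if 14 >= 4 == items:
    step = step - 15
    total = total - total
g = total[36]
rows = []
for factor in total:
    if g == 25:
        rows.append(handle(step))
total = total * g[items]
items = items * 19
items = rows
total = items > rows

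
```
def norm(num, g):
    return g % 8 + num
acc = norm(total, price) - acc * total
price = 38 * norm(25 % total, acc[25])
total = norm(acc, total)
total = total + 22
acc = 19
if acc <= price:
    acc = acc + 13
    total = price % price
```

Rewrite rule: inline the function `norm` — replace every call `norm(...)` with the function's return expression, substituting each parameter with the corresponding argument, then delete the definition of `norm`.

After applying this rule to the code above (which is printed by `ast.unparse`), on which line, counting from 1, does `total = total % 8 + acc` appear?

Transformed code:
acc = price % 8 + total - acc * total
price = 38 * (acc[25] % 8 + 25 % total)
total = total % 8 + acc
total = total + 22
acc = 19
if acc <= price:
    acc = acc + 13
    total = price % price

3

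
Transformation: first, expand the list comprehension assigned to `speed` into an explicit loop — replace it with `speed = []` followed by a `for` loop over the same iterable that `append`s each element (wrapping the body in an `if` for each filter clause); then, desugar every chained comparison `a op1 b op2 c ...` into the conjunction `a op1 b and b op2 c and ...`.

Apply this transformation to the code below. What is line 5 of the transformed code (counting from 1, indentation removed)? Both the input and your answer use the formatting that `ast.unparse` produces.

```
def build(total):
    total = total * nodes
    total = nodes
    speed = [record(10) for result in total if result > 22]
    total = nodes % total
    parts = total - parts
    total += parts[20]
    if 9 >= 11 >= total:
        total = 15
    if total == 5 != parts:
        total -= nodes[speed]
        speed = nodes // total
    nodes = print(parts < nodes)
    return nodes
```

for result in total:

Transformed code:
def build(total):
    total = total * nodes
    total = nodes
    speed = []
    for result in total:
        if result > 22:
            speed.append(record(10))
    total = nodes % total
    parts = total - parts
    total += parts[20]
    if 9 >= 11 and 11 >= total:
        total = 15
    if total == 5 and 5 != parts:
        total -= nodes[speed]
        speed = nodes // total
    nodes = print(parts < nodes)
    return nodes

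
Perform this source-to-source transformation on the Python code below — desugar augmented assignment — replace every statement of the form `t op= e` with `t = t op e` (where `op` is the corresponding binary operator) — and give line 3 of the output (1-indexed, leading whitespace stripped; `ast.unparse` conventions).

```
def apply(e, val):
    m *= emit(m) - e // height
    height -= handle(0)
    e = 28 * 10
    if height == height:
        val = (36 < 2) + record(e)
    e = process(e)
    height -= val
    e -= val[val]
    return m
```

height = height - handle(0)

Transformed code:
def apply(e, val):
    m = m * (emit(m) - e // height)
    height = height - handle(0)
    e = 28 * 10
    if height == height:
        val = (36 < 2) + record(e)
    e = process(e)
    height = height - val
    e = e - val[val]
    return m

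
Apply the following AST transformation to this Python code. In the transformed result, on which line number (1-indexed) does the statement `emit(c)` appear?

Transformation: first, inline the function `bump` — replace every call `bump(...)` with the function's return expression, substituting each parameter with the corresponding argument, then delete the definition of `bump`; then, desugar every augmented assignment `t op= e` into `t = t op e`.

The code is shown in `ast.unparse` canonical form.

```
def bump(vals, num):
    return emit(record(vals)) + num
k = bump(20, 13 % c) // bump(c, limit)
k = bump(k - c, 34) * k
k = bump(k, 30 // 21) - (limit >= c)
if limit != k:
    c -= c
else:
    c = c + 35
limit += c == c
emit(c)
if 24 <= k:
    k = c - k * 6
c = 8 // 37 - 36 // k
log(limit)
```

9

Transformed code:
k = (emit(record(20)) + 13 % c) // (emit(record(c)) + limit)
k = (emit(record(k - c)) + 34) * k
k = emit(record(k)) + 30 // 21 - (limit >= c)
if limit != k:
    c = c - c
else:
    c = c + 35
limit = limit + (c == c)
emit(c)
if 24 <= k:
    k = c - k * 6
c = 8 // 37 - 36 // k
log(limit)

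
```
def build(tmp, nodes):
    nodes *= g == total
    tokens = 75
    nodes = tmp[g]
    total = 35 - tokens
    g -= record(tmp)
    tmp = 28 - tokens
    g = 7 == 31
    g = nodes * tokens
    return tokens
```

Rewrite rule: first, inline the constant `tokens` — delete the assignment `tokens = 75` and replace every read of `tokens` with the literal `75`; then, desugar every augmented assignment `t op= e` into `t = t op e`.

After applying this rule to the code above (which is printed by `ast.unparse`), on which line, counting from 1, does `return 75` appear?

9

Transformed code:
def build(tmp, nodes):
    nodes = nodes * (g == total)
    nodes = tmp[g]
    total = 35 - 75
    g = g - record(tmp)
    tmp = 28 - 75
    g = 7 == 31
    g = nodes * 75
    return 75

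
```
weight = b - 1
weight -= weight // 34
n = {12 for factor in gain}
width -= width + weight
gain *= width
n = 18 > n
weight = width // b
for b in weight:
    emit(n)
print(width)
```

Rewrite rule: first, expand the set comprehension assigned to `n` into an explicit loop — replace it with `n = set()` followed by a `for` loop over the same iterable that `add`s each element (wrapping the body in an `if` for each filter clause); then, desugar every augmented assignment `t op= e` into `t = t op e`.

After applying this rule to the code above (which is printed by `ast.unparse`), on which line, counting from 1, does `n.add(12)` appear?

5

Transformed code:
weight = b - 1
weight = weight - weight // 34
n = set()
for factor in gain:
    n.add(12)
width = width - (width + weight)
gain = gain * width
n = 18 > n
weight = width // b
for b in weight:
    emit(n)
print(width)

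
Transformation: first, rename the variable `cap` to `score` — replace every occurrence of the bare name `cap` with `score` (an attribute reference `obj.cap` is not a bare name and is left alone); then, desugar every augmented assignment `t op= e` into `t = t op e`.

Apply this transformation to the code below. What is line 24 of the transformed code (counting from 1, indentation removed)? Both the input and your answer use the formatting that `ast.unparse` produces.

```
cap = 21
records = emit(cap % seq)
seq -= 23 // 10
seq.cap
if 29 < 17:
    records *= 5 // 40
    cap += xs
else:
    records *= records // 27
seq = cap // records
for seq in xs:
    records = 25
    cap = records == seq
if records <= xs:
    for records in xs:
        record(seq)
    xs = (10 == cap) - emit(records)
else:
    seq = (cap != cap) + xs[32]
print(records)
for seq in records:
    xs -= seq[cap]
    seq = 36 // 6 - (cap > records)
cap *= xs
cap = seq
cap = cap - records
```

Transformed code:
score = 21
records = emit(score % seq)
seq = seq - 23 // 10
seq.cap
if 29 < 17:
    records = records * (5 // 40)
    score = score + xs
else:
    records = records * (records // 27)
seq = score // records
for seq in xs:
    records = 25
    score = records == seq
if records <= xs:
    for records in xs:
        record(seq)
    xs = (10 == score) - emit(records)
else:
    seq = (score != score) + xs[32]
print(records)
for seq in records:
    xs = xs - seq[score]
    seq = 36 // 6 - (score > records)
score = score * xs
score = seq
score = score - records

score = score * xs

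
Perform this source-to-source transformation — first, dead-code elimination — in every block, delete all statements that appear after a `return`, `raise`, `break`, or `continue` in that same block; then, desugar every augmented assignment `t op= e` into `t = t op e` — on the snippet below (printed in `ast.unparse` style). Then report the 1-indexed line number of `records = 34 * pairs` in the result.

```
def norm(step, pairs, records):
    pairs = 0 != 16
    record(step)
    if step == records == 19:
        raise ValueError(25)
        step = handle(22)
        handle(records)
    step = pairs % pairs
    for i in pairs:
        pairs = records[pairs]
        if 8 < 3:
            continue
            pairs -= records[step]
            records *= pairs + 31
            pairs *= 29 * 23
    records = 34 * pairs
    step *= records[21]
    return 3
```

Transformed code:
def norm(step, pairs, records):
    pairs = 0 != 16
    record(step)
    if step == records == 19:
        raise ValueError(25)
    step = pairs % pairs
    for i in pairs:
        pairs = records[pairs]
        if 8 < 3:
            continue
    records = 34 * pairs
    step = step * records[21]
    return 3

11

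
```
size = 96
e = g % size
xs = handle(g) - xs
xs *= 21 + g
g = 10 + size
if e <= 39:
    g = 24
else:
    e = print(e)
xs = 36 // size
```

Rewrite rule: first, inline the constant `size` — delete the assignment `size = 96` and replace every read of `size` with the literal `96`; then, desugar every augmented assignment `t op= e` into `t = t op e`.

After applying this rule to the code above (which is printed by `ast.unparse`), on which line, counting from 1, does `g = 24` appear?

6

Transformed code:
e = g % 96
xs = handle(g) - xs
xs = xs * (21 + g)
g = 10 + 96
if e <= 39:
    g = 24
else:
    e = print(e)
xs = 36 // 96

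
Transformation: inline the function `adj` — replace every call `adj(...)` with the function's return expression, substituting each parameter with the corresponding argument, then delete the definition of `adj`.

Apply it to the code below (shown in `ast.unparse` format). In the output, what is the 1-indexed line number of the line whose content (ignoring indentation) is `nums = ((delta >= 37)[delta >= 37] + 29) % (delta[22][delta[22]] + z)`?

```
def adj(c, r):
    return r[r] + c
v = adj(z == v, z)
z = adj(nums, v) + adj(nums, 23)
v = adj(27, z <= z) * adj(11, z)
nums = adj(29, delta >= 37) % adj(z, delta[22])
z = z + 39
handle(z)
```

Transformed code:
v = z[z] + (z == v)
z = v[v] + nums + (23[23] + nums)
v = ((z <= z)[z <= z] + 27) * (z[z] + 11)
nums = ((delta >= 37)[delta >= 37] + 29) % (delta[22][delta[22]] + z)
z = z + 39
handle(z)

4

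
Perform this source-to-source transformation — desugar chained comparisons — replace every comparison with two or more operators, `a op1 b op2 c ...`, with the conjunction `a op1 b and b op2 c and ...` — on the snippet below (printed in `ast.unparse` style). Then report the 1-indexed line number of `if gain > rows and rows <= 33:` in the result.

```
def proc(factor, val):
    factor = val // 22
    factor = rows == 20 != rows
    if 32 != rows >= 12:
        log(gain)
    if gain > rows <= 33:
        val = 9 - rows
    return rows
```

6

Transformed code:
def proc(factor, val):
    factor = val // 22
    factor = rows == 20 and 20 != rows
    if 32 != rows and rows >= 12:
        log(gain)
    if gain > rows and rows <= 33:
        val = 9 - rows
    return rows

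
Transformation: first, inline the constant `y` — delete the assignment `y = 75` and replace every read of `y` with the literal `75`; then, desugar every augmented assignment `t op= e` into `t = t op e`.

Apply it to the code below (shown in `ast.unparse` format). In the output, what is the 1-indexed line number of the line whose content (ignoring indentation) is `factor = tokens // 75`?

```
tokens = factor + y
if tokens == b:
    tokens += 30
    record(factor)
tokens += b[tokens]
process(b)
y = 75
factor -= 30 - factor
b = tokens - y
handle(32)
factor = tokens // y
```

10

Transformed code:
tokens = factor + 75
if tokens == b:
    tokens = tokens + 30
    record(factor)
tokens = tokens + b[tokens]
process(b)
factor = factor - (30 - factor)
b = tokens - 75
handle(32)
factor = tokens // 75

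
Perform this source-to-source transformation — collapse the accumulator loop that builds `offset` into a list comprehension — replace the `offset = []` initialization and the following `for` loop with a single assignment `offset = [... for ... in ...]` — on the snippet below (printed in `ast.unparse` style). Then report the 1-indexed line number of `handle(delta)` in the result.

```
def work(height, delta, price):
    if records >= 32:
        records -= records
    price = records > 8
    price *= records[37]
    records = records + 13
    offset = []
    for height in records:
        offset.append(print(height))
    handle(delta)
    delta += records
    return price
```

8

Transformed code:
def work(height, delta, price):
    if records >= 32:
        records -= records
    price = records > 8
    price *= records[37]
    records = records + 13
    offset = [print(height) for height in records]
    handle(delta)
    delta += records
    return price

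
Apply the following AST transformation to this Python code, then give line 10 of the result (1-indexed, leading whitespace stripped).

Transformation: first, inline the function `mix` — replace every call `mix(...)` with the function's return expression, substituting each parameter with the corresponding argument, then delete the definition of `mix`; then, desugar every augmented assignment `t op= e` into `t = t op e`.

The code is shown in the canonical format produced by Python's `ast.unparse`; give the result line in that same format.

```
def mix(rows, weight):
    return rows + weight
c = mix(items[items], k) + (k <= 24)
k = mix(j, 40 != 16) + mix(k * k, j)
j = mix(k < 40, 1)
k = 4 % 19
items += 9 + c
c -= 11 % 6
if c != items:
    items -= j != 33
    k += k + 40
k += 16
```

Transformed code:
c = items[items] + k + (k <= 24)
k = j + (40 != 16) + (k * k + j)
j = (k < 40) + 1
k = 4 % 19
items = items + (9 + c)
c = c - 11 % 6
if c != items:
    items = items - (j != 33)
    k = k + (k + 40)
k = k + 16

k = k + 16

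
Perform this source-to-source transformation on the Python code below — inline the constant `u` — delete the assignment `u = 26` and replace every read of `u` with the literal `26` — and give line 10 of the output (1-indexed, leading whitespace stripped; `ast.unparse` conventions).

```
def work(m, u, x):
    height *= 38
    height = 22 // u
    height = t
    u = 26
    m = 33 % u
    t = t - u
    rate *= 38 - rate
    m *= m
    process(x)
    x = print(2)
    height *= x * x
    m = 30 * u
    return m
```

Transformed code:
def work(m, u, x):
    height *= 38
    height = 22 // 26
    height = t
    m = 33 % 26
    t = t - 26
    rate *= 38 - rate
    m *= m
    process(x)
    x = print(2)
    height *= x * x
    m = 30 * 26
    return m

x = print(2)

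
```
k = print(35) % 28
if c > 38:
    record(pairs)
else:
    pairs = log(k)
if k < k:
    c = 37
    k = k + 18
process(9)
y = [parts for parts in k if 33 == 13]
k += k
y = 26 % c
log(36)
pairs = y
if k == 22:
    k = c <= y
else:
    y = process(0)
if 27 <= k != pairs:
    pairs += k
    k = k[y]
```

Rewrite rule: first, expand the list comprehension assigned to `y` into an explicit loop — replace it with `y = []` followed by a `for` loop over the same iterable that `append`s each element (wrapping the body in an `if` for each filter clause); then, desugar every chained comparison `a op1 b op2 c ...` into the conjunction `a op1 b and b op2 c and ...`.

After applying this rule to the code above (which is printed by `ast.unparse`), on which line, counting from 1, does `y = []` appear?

10

Transformed code:
k = print(35) % 28
if c > 38:
    record(pairs)
else:
    pairs = log(k)
if k < k:
    c = 37
    k = k + 18
process(9)
y = []
for parts in k:
    if 33 == 13:
        y.append(parts)
k += k
y = 26 % c
log(36)
pairs = y
if k == 22:
    k = c <= y
else:
    y = process(0)
if 27 <= k and k != pairs:
    pairs += k
    k = k[y]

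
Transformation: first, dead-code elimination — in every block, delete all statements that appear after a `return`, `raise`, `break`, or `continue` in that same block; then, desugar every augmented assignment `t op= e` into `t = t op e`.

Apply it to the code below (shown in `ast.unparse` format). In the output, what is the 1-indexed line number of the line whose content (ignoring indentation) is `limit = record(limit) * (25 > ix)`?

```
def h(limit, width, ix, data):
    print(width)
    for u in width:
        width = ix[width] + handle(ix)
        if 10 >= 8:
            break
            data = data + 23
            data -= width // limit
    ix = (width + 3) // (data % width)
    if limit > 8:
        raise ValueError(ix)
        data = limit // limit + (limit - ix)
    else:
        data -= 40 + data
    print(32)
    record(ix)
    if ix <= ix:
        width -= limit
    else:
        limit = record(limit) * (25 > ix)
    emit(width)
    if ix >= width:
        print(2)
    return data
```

Transformed code:
def h(limit, width, ix, data):
    print(width)
    for u in width:
        width = ix[width] + handle(ix)
        if 10 >= 8:
            break
    ix = (width + 3) // (data % width)
    if limit > 8:
        raise ValueError(ix)
    else:
        data = data - (40 + data)
    print(32)
    record(ix)
    if ix <= ix:
        width = width - limit
    else:
        limit = record(limit) * (25 > ix)
    emit(width)
    if ix >= width:
        print(2)
    return data

17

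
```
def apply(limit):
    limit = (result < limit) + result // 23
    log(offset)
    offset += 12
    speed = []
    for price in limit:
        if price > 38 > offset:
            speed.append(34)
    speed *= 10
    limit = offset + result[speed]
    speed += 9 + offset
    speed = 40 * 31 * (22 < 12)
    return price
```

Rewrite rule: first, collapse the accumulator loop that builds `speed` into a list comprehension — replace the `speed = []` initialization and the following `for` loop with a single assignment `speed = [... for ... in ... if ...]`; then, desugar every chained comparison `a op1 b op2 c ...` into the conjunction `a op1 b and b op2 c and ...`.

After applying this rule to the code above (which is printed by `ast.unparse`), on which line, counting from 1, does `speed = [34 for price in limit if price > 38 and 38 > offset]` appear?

5

Transformed code:
def apply(limit):
    limit = (result < limit) + result // 23
    log(offset)
    offset += 12
    speed = [34 for price in limit if price > 38 and 38 > offset]
    speed *= 10
    limit = offset + result[speed]
    speed += 9 + offset
    speed = 40 * 31 * (22 < 12)
    return price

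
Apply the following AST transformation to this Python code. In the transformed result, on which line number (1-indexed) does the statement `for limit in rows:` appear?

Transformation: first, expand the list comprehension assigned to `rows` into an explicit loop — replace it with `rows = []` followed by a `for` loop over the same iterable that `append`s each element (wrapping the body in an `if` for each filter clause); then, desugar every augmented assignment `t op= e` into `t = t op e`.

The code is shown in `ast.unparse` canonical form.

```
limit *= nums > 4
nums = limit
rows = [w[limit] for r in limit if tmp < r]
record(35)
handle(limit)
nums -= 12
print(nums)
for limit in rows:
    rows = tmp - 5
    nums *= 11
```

Transformed code:
limit = limit * (nums > 4)
nums = limit
rows = []
for r in limit:
    if tmp < r:
        rows.append(w[limit])
record(35)
handle(limit)
nums = nums - 12
print(nums)
for limit in rows:
    rows = tmp - 5
    nums = nums * 11

11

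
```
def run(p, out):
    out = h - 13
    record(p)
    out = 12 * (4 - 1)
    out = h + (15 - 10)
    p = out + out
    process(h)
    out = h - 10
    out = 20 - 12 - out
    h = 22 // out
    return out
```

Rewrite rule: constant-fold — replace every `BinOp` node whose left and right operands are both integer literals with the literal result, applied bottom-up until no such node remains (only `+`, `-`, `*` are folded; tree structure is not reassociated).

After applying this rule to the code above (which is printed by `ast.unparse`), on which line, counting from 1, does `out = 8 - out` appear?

Transformed code:
def run(p, out):
    out = h - 13
    record(p)
    out = 36
    out = h + 5
    p = out + out
    process(h)
    out = h - 10
    out = 8 - out
    h = 22 // out
    return out

9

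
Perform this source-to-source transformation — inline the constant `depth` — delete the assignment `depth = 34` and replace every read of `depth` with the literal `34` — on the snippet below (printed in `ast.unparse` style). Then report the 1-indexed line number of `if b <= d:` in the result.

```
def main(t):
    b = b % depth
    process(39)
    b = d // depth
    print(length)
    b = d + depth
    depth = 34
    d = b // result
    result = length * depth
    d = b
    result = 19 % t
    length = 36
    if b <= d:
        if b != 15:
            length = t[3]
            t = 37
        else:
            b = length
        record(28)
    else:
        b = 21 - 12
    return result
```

12

Transformed code:
def main(t):
    b = b % 34
    process(39)
    b = d // 34
    print(length)
    b = d + 34
    d = b // result
    result = length * 34
    d = b
    result = 19 % t
    length = 36
    if b <= d:
        if b != 15:
            length = t[3]
            t = 37
        else:
            b = length
        record(28)
    else:
        b = 21 - 12
    return result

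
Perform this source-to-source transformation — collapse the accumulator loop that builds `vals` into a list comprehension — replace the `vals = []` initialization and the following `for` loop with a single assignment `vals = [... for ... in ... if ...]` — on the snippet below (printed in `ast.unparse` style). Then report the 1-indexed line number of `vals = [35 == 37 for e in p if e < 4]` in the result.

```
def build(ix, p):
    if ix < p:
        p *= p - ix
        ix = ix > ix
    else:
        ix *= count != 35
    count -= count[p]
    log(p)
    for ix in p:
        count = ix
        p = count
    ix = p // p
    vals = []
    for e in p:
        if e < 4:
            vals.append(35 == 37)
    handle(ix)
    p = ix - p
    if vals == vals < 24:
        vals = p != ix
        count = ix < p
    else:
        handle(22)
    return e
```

13

Transformed code:
def build(ix, p):
    if ix < p:
        p *= p - ix
        ix = ix > ix
    else:
        ix *= count != 35
    count -= count[p]
    log(p)
    for ix in p:
        count = ix
        p = count
    ix = p // p
    vals = [35 == 37 for e in p if e < 4]
    handle(ix)
    p = ix - p
    if vals == vals < 24:
        vals = p != ix
        count = ix < p
    else:
        handle(22)
    return e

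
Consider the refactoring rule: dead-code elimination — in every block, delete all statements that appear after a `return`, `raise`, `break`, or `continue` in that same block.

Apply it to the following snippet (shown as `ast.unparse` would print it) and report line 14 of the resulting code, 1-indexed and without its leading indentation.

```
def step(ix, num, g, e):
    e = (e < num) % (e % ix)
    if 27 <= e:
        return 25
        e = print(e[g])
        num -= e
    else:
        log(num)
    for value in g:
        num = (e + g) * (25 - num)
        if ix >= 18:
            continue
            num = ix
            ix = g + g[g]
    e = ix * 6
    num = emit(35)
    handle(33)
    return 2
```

return 2

Transformed code:
def step(ix, num, g, e):
    e = (e < num) % (e % ix)
    if 27 <= e:
        return 25
    else:
        log(num)
    for value in g:
        num = (e + g) * (25 - num)
        if ix >= 18:
            continue
    e = ix * 6
    num = emit(35)
    handle(33)
    return 2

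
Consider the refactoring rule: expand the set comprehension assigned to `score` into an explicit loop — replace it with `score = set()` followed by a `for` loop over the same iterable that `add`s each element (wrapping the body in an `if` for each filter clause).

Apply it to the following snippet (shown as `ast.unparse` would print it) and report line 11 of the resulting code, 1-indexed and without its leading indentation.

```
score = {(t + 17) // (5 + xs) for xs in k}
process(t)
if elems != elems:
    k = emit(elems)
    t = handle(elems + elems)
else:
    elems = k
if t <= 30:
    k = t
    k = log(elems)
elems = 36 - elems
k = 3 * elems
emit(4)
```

k = t

Transformed code:
score = set()
for xs in k:
    score.add((t + 17) // (5 + xs))
process(t)
if elems != elems:
    k = emit(elems)
    t = handle(elems + elems)
else:
    elems = k
if t <= 30:
    k = t
    k = log(elems)
elems = 36 - elems
k = 3 * elems
emit(4)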